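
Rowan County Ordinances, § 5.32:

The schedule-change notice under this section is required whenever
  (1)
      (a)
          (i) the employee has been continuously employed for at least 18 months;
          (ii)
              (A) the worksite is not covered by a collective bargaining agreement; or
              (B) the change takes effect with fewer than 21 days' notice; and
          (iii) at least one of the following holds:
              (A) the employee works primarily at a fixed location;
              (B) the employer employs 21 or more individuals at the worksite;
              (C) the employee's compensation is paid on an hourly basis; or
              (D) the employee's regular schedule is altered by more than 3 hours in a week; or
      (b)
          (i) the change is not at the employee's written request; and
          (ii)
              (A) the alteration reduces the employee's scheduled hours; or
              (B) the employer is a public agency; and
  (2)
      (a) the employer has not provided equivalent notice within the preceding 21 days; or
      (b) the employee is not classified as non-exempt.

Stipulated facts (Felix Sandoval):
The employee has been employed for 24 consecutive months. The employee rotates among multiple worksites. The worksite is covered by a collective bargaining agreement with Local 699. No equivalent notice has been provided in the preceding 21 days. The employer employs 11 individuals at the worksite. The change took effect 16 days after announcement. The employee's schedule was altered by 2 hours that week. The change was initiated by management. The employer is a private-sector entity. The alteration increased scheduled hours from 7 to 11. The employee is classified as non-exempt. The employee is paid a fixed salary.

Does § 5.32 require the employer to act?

(i) tenure ≥ 18 mo. — met.
(A) no CBA — not satisfied.
(B) < 21 days' notice — holds.
(ii): F OR T → true.
(A) fixed location — not met.
(B) ≥ 21 at site — not satisfied.
(C) hourly-paid — not met.
(D) schedule shift > 3h — not met.
(iii): F OR F OR F OR F → false.
(a): T AND T AND F → false.
(i) not employee-requested — satisfied.
(A) hours reduced — not met.
(B) public agency — not satisfied.
(ii): F OR F → false.
So (b) is not satisfied (T AND F).
(1): F OR F → false.
(a) no recent notice — met.
(b) not (non-exempt) — fails.
(2) = T OR F = true.
Overall = F AND T = false.

No — not required.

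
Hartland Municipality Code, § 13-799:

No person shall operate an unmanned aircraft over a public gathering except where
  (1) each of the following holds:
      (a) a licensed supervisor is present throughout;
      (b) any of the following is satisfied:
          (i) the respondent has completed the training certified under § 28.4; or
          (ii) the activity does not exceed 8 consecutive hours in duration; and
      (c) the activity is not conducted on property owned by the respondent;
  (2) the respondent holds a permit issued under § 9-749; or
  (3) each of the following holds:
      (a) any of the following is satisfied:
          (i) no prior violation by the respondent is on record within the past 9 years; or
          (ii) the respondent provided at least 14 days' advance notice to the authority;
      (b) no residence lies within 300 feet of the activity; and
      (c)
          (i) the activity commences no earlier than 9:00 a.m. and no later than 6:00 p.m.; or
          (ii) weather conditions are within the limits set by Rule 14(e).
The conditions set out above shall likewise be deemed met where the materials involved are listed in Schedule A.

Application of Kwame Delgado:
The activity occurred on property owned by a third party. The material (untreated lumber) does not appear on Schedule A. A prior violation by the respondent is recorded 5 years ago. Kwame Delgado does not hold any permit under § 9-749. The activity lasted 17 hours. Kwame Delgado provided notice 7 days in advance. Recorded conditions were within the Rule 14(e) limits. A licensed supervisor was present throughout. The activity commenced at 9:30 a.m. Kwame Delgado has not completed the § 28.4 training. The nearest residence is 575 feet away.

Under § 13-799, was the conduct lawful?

(a) supervisor present — met.
(i) training certified — not met.
(ii) ≤ 8 hrs duration — not met.
(b): F OR F → false.
(c) not (own property) — met.
(1) = T AND F AND T = false.
(2) holds permit — not satisfied.
(i) no prior violation — not satisfied.
(ii) ≥14 days' notice — not satisfied.
So (a) is not satisfied (F OR F).
(b) no residence in 300 ft — met.
(i) start within hours — holds.
(ii) weather ok — met.
(c) = T OR T = true.
(3): F AND T AND T → false.
Overall = F OR F OR F = false.
Exception (Schedule A material) — not satisfied.
Result: main false OR exception false → false.

No — unlawful.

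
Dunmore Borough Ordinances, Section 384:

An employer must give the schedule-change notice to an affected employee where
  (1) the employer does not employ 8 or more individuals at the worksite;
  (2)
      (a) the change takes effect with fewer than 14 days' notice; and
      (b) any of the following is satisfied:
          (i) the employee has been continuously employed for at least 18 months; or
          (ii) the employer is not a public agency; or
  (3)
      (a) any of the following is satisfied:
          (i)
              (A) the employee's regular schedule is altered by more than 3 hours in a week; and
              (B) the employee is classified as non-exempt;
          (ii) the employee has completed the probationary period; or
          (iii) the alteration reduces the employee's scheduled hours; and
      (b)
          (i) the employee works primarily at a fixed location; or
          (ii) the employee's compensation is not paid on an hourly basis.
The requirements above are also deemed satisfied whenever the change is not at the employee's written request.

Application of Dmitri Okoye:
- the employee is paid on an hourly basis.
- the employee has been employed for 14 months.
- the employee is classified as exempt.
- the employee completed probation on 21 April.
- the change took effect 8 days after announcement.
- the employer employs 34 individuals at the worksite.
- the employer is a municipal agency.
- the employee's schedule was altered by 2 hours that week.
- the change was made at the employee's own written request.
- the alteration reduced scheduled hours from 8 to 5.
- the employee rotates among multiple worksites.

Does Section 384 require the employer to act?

(1) not (≥ 8 at site) — not satisfied.
(a) < 14 days' notice — met.
(i) tenure ≥ 18 mo. — not satisfied.
(ii) not (public agency) — not met.
(b): F OR F → false.
(2) = T AND F = false.
(A) schedule shift > 3h — not satisfied.
(B) non-exempt — not met.
(i) = F AND F = false.
(ii) past probation — met.
(iii) hours reduced — satisfied.
(a) = F OR T OR T = true.
(i) fixed location — fails.
(ii) not (hourly-paid) — not met.
(b): F OR F → false.
So (3) is not satisfied (T AND F).
Overall = F OR F OR F = false.
Exception (not employee-requested) — not satisfied.
Result: main false OR exception false → false.

No — not required.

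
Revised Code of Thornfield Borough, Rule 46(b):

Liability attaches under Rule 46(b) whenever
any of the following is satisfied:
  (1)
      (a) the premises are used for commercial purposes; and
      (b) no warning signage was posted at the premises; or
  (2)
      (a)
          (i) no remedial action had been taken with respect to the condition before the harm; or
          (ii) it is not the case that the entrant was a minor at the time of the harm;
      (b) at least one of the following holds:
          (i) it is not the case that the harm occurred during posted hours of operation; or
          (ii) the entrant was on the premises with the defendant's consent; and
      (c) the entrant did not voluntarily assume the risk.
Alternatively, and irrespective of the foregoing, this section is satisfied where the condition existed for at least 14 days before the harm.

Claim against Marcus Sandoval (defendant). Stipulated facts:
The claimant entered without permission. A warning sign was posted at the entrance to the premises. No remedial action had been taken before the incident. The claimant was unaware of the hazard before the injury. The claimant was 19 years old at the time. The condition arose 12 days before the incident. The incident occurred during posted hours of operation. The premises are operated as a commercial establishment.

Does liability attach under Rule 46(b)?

No — not liable.

(a) commercial use — holds.
(b) no signage posted — not met.
(1) = T AND F = false.
(i) no remedial action — satisfied.
(ii) not (entrant a minor) — met.
So (a) is satisfied (T OR T).
(i) not (during posted hours) — not met.
(ii) consent to enter — not satisfied.
(b) = F OR F = false.
(c) no assumed risk — met.
(2) = T AND F AND T = false.
Overall: F OR F → false.
Exception (condition ≥14 days old) — not satisfied.
Result: main false OR exception false → false.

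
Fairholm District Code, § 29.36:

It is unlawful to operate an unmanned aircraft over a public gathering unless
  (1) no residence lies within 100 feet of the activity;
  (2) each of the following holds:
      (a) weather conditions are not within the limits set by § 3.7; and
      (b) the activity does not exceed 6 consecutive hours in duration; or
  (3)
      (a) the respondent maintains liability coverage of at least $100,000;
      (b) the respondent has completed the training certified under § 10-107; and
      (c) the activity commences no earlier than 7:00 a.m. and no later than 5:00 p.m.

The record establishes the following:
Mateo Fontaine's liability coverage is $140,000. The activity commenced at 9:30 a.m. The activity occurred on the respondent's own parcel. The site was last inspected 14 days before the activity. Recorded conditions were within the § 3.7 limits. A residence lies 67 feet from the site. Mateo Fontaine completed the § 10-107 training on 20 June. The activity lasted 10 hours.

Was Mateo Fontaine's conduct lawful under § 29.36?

Yes — lawful.

(1) no residence in 100 ft — fails.
(a) not (weather ok) — fails.
(b) ≤ 6 hrs duration — not satisfied.
(2): F AND F → false.
(a) coverage ≥ $100,000 — holds.
(b) training certified — met.
(c) start within hours — satisfied.
(3) = T AND T AND T = true.
Overall: F OR F OR T → true.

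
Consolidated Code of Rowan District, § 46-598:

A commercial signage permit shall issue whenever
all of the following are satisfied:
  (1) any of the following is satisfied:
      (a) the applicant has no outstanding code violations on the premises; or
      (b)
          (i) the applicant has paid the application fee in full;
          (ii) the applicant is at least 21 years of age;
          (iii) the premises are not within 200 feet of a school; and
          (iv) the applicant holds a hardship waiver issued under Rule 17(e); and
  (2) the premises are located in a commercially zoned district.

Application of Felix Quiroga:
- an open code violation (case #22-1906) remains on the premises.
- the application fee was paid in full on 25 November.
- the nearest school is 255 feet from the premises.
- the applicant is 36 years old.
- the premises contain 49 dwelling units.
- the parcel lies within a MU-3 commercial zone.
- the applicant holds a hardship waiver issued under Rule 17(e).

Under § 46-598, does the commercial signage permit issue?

Yes — granted.

(a) no code violations — not met.
(i) fee paid — met.
(ii) age ≥ 21 — met.
(iii) ≥200 ft from school — holds.
(iv) hardship waiver — holds.
(b): T AND T AND T AND T → true.
(1) = F OR T = true.
(2) commercially zoned — holds.
So Overall is satisfied (T AND T).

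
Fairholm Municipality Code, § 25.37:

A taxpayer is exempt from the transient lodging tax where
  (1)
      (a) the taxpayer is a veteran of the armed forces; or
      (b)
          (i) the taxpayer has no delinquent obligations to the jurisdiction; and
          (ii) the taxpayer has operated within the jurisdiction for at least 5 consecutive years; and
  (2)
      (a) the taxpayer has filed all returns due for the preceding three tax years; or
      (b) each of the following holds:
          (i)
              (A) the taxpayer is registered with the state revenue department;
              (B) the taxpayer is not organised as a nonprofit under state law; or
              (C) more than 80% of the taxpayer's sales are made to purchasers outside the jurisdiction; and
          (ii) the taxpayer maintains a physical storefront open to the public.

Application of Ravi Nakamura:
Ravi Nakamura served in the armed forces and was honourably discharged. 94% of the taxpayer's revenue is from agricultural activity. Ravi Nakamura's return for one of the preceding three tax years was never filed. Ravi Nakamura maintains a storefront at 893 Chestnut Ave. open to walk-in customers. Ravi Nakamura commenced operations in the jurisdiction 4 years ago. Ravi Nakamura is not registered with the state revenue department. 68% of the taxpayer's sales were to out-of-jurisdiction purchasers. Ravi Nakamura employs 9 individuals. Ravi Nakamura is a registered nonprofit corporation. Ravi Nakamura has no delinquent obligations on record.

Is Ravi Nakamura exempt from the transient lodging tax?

No — not exempt.

(a) veteran — met.
(i) no delinquency — met.
(ii) ≥ 5 yrs in jurisdiction — fails.
So (b) is not satisfied (T AND F).
So (1) is satisfied (T OR F).
(a) returns current — fails.
(A) state-registered — not satisfied.
(B) not (nonprofit) — not met.
(C) >80% out-of-jur. sales — not met.
So (i) is not satisfied (F OR F OR F).
(ii) has storefront — met.
So (b) is not satisfied (F AND T).
So (2) is not satisfied (F OR F).
Overall: T AND F → false.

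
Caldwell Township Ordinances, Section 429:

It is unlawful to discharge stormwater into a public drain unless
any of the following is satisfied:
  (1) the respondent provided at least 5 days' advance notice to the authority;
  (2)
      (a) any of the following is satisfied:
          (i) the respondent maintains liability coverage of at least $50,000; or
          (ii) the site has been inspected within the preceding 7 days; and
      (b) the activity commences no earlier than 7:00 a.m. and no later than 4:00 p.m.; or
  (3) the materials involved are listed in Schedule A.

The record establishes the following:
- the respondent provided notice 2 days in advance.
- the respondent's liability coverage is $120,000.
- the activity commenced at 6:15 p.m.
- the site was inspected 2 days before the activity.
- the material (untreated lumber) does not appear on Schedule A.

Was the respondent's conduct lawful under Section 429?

No — unlawful.

(1) ≥5 days' notice — not satisfied.
(i) coverage ≥ $50,000 — holds.
(ii) site inspected — satisfied.
(a): T OR T → true.
(b) start within hours — not satisfied.
(2): T AND F → false.
(3) Schedule A material — fails.
So Overall is not satisfied (F OR F OR F).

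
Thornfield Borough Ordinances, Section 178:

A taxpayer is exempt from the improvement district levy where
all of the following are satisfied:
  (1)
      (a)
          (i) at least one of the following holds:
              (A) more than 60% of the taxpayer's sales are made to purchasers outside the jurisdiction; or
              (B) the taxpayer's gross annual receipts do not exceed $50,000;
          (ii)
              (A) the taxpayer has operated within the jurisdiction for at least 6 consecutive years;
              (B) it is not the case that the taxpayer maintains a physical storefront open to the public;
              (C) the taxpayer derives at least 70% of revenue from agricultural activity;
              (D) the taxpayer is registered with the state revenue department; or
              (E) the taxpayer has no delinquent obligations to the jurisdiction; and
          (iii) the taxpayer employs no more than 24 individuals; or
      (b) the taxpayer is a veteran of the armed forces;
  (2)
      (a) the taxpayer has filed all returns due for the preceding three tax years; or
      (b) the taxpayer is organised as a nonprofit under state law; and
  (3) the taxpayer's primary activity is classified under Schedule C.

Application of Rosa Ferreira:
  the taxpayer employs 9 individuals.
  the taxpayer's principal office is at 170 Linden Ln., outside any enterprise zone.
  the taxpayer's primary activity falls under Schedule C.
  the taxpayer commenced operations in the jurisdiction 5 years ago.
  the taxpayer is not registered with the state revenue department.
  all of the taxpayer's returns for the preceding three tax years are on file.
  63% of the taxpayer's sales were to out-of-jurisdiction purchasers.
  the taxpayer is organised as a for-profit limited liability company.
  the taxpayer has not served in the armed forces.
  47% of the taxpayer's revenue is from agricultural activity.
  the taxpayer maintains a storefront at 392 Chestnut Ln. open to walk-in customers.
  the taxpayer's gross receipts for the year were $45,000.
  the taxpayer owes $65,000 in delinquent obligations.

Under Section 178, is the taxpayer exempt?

No — not exempt.

(A) >60% out-of-jur. sales — holds.
(B) receipts ≤ $50,000 — satisfied.
(i): T OR T → true.
(A) ≥ 6 yrs in jurisdiction — not met.
(B) not (has storefront) — not met.
(C) ≥70% agricultural — not met.
(D) state-registered — not satisfied.
(E) no delinquency — not satisfied.
So (ii) is not satisfied (F OR F OR F OR F OR F).
(iii) ≤ 24 employees — met.
(a) = T AND F AND T = false.
(b) veteran — not met.
(1) = F OR F = false.
(a) returns current — satisfied.
(b) nonprofit — fails.
So (2) is satisfied (T OR F).
(3) Schedule C activity — holds.
Overall = F AND T AND T = false.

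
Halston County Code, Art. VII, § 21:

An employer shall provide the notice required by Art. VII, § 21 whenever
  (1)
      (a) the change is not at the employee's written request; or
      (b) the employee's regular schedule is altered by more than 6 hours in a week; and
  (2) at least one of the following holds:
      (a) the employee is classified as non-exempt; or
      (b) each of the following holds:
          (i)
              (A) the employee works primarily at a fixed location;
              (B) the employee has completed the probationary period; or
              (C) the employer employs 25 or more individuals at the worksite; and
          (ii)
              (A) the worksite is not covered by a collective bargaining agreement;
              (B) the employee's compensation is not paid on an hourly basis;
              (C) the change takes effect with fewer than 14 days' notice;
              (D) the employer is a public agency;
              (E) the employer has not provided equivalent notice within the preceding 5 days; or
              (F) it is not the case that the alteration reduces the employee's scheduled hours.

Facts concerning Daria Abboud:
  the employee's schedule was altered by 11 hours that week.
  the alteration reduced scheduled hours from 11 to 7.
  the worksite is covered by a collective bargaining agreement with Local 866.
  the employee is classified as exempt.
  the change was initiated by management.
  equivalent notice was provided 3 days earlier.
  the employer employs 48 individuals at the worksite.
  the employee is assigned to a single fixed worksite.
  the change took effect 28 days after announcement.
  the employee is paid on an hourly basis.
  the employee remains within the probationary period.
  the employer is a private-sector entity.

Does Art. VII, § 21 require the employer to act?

(a) not employee-requested — satisfied.
(b) schedule shift > 6h — met.
(1): T OR T → true.
(a) non-exempt — not met.
(A) fixed location — holds.
(B) past probation — not satisfied.
(C) ≥ 25 at site — satisfied.
So (i) is satisfied (T OR F OR T).
(A) no CBA — not met.
(B) not (hourly-paid) — fails.
(C) < 14 days' notice — not satisfied.
(D) public agency — not satisfied.
(E) no recent notice — fails.
(F) not (hours reduced) — fails.
So (ii) is not satisfied (F OR F OR F OR F OR F OR F).
(b): T AND F → false.
(2): F OR F → false.
Overall: T AND F → false.

No — not required.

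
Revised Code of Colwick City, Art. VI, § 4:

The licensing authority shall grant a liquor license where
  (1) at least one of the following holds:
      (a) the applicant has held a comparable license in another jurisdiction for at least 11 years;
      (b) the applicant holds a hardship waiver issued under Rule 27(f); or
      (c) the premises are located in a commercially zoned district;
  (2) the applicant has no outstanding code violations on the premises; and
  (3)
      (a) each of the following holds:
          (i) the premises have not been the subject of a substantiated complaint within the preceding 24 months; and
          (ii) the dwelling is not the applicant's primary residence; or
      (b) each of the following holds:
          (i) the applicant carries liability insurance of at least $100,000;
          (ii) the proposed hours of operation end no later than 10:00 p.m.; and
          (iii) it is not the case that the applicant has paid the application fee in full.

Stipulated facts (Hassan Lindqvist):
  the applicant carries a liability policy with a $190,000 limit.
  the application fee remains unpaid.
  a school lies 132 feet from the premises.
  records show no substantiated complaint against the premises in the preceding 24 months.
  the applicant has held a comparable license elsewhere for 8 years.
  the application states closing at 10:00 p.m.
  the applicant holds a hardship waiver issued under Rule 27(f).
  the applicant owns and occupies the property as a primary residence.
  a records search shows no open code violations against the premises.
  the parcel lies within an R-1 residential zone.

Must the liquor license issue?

(a) prior license ≥ 11 yr — fails.
(b) hardship waiver — met.
(c) commercially zoned — not met.
(1): F OR T OR F → true.
(2) no code violations — met.
(i) no complaint in 24 mo. — satisfied.
(ii) not (primary residence) — not satisfied.
(a): T AND F → false.
(i) insurance ≥ $100,000 — met.
(ii) closes by 10 p.m. — holds.
(iii) not (fee paid) — holds.
So (b) is satisfied (T AND T AND T).
(3) = F OR T = true.
So Overall is satisfied (T AND T AND T).

Yes — granted.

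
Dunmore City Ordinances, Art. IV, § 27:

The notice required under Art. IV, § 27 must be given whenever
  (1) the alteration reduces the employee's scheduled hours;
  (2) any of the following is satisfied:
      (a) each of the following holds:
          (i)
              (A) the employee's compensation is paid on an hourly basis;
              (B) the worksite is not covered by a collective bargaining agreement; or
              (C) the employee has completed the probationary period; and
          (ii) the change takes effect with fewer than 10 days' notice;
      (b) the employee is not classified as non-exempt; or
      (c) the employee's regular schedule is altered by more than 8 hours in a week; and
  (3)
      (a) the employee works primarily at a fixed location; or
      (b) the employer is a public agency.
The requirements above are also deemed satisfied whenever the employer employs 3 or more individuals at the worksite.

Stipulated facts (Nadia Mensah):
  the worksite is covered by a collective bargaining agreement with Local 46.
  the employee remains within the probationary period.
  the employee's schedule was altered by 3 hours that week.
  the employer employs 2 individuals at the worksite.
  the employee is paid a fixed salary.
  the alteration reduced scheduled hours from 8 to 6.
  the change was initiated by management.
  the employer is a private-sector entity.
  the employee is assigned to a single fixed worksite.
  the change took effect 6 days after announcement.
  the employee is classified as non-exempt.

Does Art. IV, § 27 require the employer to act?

(1) hours reduced — met.
(A) hourly-paid — fails.
(B) no CBA — not satisfied.
(C) past probation — not met.
So (i) is not satisfied (F OR F OR F).
(ii) < 10 days' notice — met.
So (a) is not satisfied (F AND T).
(b) not (non-exempt) — not satisfied.
(c) schedule shift > 8h — not met.
(2): F OR F OR F → false.
(a) fixed location — holds.
(b) public agency — not met.
(3) = T OR F = true.
So Overall is not satisfied (T AND F AND T).
Exception (≥ 3 at site) — not satisfied.
Result: main false OR exception false → false.

No — not required.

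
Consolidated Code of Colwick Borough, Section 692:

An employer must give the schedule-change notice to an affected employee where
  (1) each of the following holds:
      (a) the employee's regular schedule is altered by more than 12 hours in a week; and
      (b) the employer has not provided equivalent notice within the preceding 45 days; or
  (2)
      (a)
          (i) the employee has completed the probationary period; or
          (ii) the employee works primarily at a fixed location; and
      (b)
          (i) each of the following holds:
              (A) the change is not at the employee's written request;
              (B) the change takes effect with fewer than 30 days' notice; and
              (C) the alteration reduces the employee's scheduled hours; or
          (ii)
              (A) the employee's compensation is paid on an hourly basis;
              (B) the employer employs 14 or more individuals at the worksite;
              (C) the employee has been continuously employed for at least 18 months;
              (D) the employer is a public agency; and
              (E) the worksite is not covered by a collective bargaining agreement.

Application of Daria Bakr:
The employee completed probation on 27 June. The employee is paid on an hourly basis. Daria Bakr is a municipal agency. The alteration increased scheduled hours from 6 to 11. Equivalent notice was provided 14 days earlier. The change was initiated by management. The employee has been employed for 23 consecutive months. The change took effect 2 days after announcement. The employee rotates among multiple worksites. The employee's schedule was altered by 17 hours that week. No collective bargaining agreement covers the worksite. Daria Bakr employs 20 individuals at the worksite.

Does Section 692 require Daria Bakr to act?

Yes — required.

(a) schedule shift > 12h — met.
(b) no recent notice — not satisfied.
So (1) is not satisfied (T AND F).
(i) past probation — holds.
(ii) fixed location — not satisfied.
(a): T OR F → true.
(A) not employee-requested — satisfied.
(B) < 30 days' notice — satisfied.
(C) hours reduced — fails.
(i): T AND T AND F → false.
(A) hourly-paid — holds.
(B) ≥ 14 at site — satisfied.
(C) tenure ≥ 18 mo. — holds.
(D) public agency — holds.
(E) no CBA — met.
(ii) = T AND T AND T AND T AND T = true.
So (b) is satisfied (F OR T).
(2) = T AND T = true.
So Overall is satisfied (F OR T).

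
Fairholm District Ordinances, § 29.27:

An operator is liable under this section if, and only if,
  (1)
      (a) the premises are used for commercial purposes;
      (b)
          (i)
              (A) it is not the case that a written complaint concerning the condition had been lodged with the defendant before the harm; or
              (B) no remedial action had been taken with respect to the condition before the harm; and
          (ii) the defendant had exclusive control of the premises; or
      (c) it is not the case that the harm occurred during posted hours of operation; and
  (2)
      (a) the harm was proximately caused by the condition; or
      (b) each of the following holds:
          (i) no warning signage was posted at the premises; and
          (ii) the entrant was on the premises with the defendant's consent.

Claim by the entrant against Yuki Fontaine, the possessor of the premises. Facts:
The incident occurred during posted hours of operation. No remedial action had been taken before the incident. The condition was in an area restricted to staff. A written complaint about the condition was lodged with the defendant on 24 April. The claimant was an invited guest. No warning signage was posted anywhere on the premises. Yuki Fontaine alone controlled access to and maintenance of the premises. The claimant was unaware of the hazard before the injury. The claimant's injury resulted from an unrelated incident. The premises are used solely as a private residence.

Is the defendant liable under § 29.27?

Yes — liable.

(a) commercial use — fails.
(A) not (complaint lodged) — not satisfied.
(B) no remedial action — holds.
So (i) is satisfied (F OR T).
(ii) exclusive control — satisfied.
(b): T AND T → true.
(c) not (during posted hours) — not satisfied.
(1): F OR T OR F → true.
(a) proximate cause — not met.
(i) no signage posted — met.
(ii) consent to enter — holds.
(b): T AND T → true.
(2) = F OR T = true.
So Overall is satisfied (T AND T).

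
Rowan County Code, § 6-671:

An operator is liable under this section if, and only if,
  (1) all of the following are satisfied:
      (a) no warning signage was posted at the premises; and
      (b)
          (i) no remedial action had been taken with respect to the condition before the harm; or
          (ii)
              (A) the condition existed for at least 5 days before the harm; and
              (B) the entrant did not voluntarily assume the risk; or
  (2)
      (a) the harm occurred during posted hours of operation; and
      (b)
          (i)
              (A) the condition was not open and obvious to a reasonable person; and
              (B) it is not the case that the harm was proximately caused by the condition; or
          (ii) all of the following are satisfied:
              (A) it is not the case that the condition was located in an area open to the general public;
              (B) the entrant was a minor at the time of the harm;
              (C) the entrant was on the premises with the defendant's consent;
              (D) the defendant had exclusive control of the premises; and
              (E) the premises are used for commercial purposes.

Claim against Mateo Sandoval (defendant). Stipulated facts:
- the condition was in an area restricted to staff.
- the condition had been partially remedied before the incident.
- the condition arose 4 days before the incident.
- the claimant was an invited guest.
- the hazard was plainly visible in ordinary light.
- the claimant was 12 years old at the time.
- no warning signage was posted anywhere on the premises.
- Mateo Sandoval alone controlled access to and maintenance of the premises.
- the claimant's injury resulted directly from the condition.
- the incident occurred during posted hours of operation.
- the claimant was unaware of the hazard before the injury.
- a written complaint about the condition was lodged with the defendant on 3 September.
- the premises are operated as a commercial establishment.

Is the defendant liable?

Yes — liable.

(a) no signage posted — holds.
(i) no remedial action — not satisfied.
(A) condition ≥5 days old — not met.
(B) no assumed risk — satisfied.
(ii): F AND T → false.
So (b) is not satisfied (F OR F).
(1) = T AND F = false.
(a) during posted hours — holds.
(A) not open/obvious — not satisfied.
(B) not (proximate cause) — fails.
So (i) is not satisfied (F AND F).
(A) not (public area) — satisfied.
(B) entrant a minor — satisfied.
(C) consent to enter — satisfied.
(D) exclusive control — satisfied.
(E) commercial use — met.
So (ii) is satisfied (T AND T AND T AND T AND T).
(b) = F OR T = true.
(2): T AND T → true.
So Overall is satisfied (F OR T).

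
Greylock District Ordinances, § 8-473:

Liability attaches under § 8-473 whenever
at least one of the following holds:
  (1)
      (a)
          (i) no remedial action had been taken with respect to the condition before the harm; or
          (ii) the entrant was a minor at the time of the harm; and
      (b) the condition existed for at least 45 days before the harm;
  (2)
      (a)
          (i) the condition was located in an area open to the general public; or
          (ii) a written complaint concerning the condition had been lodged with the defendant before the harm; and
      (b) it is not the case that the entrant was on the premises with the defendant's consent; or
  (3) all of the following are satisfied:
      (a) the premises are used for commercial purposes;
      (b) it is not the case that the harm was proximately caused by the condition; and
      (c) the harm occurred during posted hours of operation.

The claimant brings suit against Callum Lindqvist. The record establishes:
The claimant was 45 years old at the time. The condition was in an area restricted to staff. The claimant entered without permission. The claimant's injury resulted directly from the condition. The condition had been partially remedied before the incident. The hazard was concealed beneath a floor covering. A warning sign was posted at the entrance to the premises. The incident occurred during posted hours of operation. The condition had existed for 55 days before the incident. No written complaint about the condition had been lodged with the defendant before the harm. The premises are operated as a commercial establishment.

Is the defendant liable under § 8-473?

No — not liable.

(i) no remedial action — not satisfied.
(ii) entrant a minor — not met.
(a): F OR F → false.
(b) condition ≥45 days old — met.
(1) = F AND T = false.
(i) public area — fails.
(ii) complaint lodged — not met.
(a) = F OR F = false.
(b) not (consent to enter) — met.
(2): F AND T → false.
(a) commercial use — met.
(b) not (proximate cause) — not satisfied.
(c) during posted hours — satisfied.
(3) = T AND F AND T = false.
Overall: F OR F OR F → false.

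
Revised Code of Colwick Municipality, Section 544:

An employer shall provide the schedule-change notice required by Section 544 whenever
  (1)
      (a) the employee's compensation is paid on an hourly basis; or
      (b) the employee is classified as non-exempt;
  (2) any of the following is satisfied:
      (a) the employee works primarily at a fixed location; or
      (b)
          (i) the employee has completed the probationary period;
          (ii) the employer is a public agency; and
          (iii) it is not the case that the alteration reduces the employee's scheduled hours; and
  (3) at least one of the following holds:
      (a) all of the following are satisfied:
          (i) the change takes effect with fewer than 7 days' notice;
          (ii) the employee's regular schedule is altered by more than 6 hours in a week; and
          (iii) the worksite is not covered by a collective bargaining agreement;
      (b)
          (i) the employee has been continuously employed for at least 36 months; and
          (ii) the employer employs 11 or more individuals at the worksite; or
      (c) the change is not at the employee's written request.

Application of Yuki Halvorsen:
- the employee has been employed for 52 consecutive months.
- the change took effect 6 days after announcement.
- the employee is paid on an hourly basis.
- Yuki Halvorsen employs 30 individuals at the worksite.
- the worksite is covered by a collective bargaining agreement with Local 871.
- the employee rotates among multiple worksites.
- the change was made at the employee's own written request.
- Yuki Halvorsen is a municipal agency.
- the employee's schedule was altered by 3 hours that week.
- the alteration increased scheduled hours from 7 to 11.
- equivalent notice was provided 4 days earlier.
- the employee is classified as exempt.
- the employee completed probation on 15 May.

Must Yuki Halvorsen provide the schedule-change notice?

(a) hourly-paid — met.
(b) non-exempt — fails.
So (1) is satisfied (T OR F).
(a) fixed location — fails.
(i) past probation — satisfied.
(ii) public agency — met.
(iii) not (hours reduced) — holds.
(b) = T AND T AND T = true.
(2) = F OR T = true.
(i) < 7 days' notice — met.
(ii) schedule shift > 6h — fails.
(iii) no CBA — not met.
(a) = T AND F AND F = false.
(i) tenure ≥ 36 mo. — holds.
(ii) ≥ 11 at site — met.
(b): T AND T → true.
(c) not employee-requested — not met.
So (3) is satisfied (F OR T OR F).
Overall = T AND T AND T = true.

Yes — required.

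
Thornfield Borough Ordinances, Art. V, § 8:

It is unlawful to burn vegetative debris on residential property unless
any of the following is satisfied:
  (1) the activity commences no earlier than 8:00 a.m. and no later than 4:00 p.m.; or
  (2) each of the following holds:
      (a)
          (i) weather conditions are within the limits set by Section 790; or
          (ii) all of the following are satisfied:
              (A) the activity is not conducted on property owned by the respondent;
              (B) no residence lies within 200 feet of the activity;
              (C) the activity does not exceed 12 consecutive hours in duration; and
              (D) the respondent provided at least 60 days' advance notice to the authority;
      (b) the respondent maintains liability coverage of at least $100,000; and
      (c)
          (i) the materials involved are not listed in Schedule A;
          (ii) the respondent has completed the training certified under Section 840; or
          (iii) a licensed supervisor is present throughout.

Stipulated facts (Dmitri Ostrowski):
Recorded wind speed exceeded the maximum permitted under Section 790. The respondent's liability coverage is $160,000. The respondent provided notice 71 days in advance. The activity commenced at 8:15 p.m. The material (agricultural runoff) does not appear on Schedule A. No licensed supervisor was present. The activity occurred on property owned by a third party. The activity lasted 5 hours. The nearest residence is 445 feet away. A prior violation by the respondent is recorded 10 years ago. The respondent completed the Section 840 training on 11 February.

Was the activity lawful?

Yes — lawful.

(1) start within hours — not met.
(i) weather ok — not satisfied.
(A) not (own property) — met.
(B) no residence in 200 ft — met.
(C) ≤ 12 hrs duration — holds.
(D) ≥60 days' notice — met.
So (ii) is satisfied (T AND T AND T AND T).
(a): F OR T → true.
(b) coverage ≥ $100,000 — holds.
(i) not (Schedule A material) — met.
(ii) training certified — holds.
(iii) supervisor present — not satisfied.
So (c) is satisfied (T OR T OR F).
So (2) is satisfied (T AND T AND T).
So Overall is satisfied (F OR T).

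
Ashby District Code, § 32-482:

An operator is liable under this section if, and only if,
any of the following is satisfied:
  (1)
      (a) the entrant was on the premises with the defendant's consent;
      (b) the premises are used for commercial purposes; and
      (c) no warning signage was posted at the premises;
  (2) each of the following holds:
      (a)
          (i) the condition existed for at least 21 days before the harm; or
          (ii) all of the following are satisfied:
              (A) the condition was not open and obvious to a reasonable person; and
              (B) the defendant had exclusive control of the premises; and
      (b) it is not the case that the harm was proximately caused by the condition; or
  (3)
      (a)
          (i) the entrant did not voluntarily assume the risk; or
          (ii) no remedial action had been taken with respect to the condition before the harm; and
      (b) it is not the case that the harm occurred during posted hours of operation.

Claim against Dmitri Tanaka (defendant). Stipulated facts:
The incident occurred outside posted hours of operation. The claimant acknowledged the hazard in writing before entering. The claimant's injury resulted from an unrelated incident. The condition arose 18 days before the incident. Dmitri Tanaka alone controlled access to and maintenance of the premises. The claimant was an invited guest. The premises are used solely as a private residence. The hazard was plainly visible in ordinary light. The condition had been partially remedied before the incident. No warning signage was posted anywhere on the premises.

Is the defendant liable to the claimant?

No — not liable.

(a) consent to enter — holds.
(b) commercial use — not satisfied.
(c) no signage posted — met.
(1) = T AND F AND T = false.
(i) condition ≥21 days old — fails.
(A) not open/obvious — not satisfied.
(B) exclusive control — satisfied.
(ii) = F AND T = false.
So (a) is not satisfied (F OR F).
(b) not (proximate cause) — met.
(2) = F AND T = false.
(i) no assumed risk — not met.
(ii) no remedial action — not met.
(a): F OR F → false.
(b) not (during posted hours) — holds.
So (3) is not satisfied (F AND T).
So Overall is not satisfied (F OR F OR F).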